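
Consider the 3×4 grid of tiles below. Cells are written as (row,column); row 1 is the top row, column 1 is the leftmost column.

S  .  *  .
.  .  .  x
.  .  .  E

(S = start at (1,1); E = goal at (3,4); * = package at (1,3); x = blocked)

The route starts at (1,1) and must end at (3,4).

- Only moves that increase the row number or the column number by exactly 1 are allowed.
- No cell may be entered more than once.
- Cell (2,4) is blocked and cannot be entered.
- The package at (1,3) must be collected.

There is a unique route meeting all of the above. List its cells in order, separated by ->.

Moves only go right or down, so the column and row indices never decrease.
Route from (1,1): 2× right (reaching (1,3)), 2× down (reaching (3,3)), right to (3,4) — 5 moves in all.
Check: all required cells visited.

(1,1) -> (1,2) -> (1,3) -> (2,3) -> (3,3) -> (3,4)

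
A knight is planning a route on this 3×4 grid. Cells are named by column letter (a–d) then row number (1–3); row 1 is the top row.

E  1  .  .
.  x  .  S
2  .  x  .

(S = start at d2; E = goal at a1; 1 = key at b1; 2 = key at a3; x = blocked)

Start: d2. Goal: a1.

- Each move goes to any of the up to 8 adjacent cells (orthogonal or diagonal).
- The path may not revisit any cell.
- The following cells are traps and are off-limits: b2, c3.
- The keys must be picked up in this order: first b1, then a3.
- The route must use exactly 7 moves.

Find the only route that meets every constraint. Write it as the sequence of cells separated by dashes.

The waypoints must appear in the order b1, a3, with no cell reused.
Route from d2: up-left to c1, left to b1, down-right to c2, down-left to b3, left to a3, 2× up (reaching a1) — 7 moves in all.
Check: order respected (1 at step 2, 2 at step 5); 7 moves as required.

d2 - c1 - b1 - c2 - b3 - a3 - a2 - a1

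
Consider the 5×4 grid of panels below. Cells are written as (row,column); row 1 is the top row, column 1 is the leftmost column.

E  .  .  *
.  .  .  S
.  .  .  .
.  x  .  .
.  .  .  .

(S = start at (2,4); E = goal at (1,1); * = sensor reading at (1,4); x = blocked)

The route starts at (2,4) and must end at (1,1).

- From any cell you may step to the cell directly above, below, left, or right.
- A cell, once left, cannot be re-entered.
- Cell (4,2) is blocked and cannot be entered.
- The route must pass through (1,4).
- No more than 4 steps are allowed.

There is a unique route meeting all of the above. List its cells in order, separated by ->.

(2,4) -> (1,4) -> (1,3) -> (1,2) -> (1,1)

The 4-move cap with required stops at (1,4) leaves no slack for detours.
Route from (2,4): up to (1,4), 3× left (reaching (1,1)) — 4 moves in all.
Check: all required cells visited; 4 ≤ 4 moves.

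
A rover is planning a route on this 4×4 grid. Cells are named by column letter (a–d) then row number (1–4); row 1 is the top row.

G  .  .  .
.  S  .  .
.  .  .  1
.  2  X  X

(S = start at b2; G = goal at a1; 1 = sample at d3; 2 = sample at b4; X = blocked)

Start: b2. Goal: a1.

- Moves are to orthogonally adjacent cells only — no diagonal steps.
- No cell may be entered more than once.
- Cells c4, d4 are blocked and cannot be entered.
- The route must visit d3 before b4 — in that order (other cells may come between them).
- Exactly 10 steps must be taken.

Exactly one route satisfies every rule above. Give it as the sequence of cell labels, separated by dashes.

b2 - c2 - d2 - d3 - c3 - b3 - b4 - a4 - a3 - a2 - a1

The waypoints must appear in the order d3, b4, with no cell reused.
Route from b2: 2× right (reaching d2), down to d3, 2× left (reaching b3), down to b4, left to a4, 3× up (reaching a1) — 10 moves in all.
Check: order respected (1 at step 3, 2 at step 6); 10 moves as required.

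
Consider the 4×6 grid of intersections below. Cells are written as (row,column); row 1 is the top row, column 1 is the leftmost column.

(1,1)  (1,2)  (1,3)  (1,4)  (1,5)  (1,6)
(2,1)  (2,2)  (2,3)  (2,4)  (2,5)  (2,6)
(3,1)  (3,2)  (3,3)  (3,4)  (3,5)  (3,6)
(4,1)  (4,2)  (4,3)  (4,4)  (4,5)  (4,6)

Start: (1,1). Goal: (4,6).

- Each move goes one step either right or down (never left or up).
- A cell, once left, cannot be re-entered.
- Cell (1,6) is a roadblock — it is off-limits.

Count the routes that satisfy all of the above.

A right/down-only route from (1,1) to (4,6) makes exactly 3 down-moves and 5 right-moves in some order.
With no other constraints that would be C(8,3) = 56 routes.
Subtract routes through each blocked cell (inclusion–exclusion for overlaps): − through (1,6): 1 → 55.
That gives 55 routes.

55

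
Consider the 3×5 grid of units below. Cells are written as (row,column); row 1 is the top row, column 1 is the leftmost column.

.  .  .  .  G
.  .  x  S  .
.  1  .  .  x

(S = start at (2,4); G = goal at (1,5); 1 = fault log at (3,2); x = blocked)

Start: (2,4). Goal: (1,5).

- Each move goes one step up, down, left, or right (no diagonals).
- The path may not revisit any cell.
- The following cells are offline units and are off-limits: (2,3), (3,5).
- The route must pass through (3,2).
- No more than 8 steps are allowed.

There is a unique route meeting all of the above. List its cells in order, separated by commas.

(2,4), (3,4), (3,3), (3,2), (2,2), (1,2), (1,3), (1,4), (1,5)

The budget equals the shortest possible length, so every move has to be on a shortest route through the required cells.
Route from (2,4): down 1 to (3,4), left 2 to (3,2), up 2 to (1,2), right 3 to (1,5) — 8 moves in all.
Check: all required cells visited; 8 ≤ 8 moves.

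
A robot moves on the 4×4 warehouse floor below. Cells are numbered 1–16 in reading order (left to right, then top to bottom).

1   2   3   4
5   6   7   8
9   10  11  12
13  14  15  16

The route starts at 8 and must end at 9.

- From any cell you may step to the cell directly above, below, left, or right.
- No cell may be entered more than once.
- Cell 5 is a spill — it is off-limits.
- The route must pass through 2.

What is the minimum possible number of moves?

6

Any route passes through 2 somewhere between 8 and 9. Summing Manhattan distances along the two legs (8 → 2 → 9) gives a lower bound of 3 + 3 = 6 moves.
A route of 6 moves achieves this: 8 → 4 → 3 → 2 → 6 → 10 → 9.
Since 6 matches the lower bound, it is optimal.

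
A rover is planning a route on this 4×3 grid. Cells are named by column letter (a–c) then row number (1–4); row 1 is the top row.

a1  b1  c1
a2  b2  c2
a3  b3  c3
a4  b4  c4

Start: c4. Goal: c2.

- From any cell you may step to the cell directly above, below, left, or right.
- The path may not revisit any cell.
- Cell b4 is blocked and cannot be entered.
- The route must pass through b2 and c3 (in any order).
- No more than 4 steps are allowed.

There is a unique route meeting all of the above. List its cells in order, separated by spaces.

Any route must reach b2 and c3 and still end at c2 within 4 moves, so the order of the required stops is forced.
Route from c4: up to c3, left to b3, up to b2, right to c2 — 4 moves in all.
Check: all required cells visited; 4 ≤ 4 moves.

c4 c3 b3 b2 c2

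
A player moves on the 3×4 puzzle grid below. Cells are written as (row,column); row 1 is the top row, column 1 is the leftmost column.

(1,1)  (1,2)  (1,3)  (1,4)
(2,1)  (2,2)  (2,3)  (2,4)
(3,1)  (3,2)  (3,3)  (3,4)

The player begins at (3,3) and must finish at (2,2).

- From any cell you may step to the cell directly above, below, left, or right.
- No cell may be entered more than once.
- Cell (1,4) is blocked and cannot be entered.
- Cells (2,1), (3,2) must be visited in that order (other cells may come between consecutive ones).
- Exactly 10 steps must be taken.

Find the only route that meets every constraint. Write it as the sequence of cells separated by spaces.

(3,3) (3,4) (2,4) (2,3) (1,3) (1,2) (1,1) (2,1) (3,1) (3,2) (2,2)

The waypoints must appear in the order (2,1), (3,2), with no cell reused.
Route from (3,3): right to (3,4), up to (2,4), left to (2,3), up to (1,3), 2× left (reaching (1,1)), 2× down (reaching (3,1)), right to (3,2), up to (2,2) — 10 moves in all.
Check: order respected ((2,1) at step 7, (3,2) at step 9); 10 moves as required.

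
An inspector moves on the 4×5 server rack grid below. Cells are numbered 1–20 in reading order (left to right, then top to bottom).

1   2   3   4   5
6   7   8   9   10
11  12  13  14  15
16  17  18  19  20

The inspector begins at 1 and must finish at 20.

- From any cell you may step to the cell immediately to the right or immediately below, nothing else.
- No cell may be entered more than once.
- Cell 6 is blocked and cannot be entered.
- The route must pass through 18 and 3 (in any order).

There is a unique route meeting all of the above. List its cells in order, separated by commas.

Moves only go right or down, so the column and row indices never decrease.
Route from 1: 2× right (reaching 3), 3× down (reaching 18), 2× right (reaching 20) — 7 moves in all.
Check: all required cells visited.

1, 2, 3, 8, 13, 18, 19, 20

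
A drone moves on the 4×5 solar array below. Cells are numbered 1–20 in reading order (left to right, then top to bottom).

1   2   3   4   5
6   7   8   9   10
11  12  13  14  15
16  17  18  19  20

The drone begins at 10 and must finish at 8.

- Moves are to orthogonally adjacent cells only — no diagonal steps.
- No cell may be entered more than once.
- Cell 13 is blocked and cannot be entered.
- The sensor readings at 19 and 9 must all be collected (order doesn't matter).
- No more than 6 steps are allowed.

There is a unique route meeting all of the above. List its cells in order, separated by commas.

10, 15, 20, 19, 14, 9, 8

The budget equals the shortest possible length, so every move has to be on a shortest route through the required cells.
Route from 10: down 2 to 20, left 1 to 19, up 2 to 9, left 1 to 8 — 6 moves in all.
Check: all required cells visited; 6 ≤ 6 moves.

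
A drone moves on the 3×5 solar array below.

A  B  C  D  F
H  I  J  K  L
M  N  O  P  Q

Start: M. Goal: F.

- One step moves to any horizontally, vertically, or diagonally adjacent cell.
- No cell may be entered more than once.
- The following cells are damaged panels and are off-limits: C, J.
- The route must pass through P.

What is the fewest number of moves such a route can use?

5

Any route passes through P somewhere between M and F. Summing Chebyshev distances along the two legs (M → P → F) gives a lower bound of 3 + 2 = 5 moves.
A route of 5 moves achieves this: M → I → O → P → K → F.
Since 5 matches the lower bound, it is optimal.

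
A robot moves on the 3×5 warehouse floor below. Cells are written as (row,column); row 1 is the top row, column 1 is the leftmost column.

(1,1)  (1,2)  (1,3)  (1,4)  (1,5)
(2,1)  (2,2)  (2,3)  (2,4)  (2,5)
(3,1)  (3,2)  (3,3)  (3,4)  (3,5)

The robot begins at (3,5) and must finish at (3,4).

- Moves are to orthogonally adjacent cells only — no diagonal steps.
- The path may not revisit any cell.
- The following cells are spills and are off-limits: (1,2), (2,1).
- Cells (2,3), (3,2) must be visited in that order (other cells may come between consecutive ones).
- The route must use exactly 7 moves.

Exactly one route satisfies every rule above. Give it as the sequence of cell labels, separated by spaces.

The waypoints must appear in the order (2,3), (3,2), with no cell reused.
Route from (3,5): up 1 to (2,5), left 3 to (2,2), down 1 to (3,2), right 2 to (3,4) — 7 moves in all.
Check: order respected ((2,3) at step 3, (3,2) at step 5); 7 moves as required.

(3,5) (2,5) (2,4) (2,3) (2,2) (3,2) (3,3) (3,4)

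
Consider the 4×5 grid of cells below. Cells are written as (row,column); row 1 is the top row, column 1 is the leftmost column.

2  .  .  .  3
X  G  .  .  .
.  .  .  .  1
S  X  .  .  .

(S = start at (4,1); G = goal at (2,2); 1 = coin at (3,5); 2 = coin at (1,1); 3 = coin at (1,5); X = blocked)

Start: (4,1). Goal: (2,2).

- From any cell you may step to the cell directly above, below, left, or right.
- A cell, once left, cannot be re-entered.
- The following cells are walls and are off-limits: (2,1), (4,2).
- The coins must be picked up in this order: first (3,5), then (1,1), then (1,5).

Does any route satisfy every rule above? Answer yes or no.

no

(1,1) must be visited but has only one open neighbour ((1,2)), and it is neither the start nor the goal — the route would have to enter and leave through (1,2), re-entering it.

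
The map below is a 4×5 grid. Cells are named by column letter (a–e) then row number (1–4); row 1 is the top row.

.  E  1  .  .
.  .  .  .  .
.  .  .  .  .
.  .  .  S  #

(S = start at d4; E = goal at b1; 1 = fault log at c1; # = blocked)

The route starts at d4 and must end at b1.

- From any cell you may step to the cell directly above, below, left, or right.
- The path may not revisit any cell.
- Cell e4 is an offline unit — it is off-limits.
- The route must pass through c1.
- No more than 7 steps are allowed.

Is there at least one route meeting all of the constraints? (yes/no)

yes

One route that works: d4 → d3 → d2 → d1 → c1 → b1.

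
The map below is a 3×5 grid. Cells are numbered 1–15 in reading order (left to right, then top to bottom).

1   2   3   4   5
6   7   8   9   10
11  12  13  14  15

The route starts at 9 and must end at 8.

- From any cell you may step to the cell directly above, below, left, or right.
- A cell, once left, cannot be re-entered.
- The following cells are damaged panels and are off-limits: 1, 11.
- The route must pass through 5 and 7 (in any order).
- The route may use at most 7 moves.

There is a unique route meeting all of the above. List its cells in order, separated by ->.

The 7-move cap with required stops at 5, 7 leaves no slack for detours.
Route from 9: right 1 to 10, up 1 to 5, left 3 to 2, down 1 to 7, right 1 to 8 — 7 moves in all.
Check: all required cells visited; 7 ≤ 7 moves.

9 -> 10 -> 5 -> 4 -> 3 -> 2 -> 7 -> 8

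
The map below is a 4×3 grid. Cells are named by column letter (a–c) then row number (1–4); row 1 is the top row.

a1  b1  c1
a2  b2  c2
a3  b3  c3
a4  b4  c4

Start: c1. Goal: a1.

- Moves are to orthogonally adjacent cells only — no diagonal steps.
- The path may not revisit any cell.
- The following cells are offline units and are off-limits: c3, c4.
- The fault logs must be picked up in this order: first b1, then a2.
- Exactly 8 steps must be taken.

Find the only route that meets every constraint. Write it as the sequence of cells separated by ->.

The waypoints must appear in the order b1, a2, with no cell reused.
Route from c1: left to b1, 3× down (reaching b4), left to a4, 3× up (reaching a1) — 8 moves in all.
Check: order respected (b1 at step 1, a2 at step 7); 8 moves as required.

c1 -> b1 -> b2 -> b3 -> b4 -> a4 -> a3 -> a2 -> a1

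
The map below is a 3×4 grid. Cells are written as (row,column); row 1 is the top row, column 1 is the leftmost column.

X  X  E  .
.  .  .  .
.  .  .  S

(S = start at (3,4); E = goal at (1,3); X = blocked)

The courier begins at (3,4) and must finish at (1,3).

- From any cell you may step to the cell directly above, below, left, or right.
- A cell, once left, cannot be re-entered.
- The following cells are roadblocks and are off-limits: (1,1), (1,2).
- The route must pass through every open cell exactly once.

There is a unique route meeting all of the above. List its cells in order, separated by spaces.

(3,4) (3,3) (3,2) (3,1) (2,1) (2,2) (2,3) (2,4) (1,4) (1,3)

Need to visit all 10 open cells exactly once, starting at (3,4) and ending at (1,3).
Cell (1,4) has only two open neighbours ((2,4) and (1,3)), so the path must pass straight through it: one of those is the cell it's entered from and the other is where it exits.
Route from (3,4): 3× left (reaching (3,1)), up to (2,1), 3× right (reaching (2,4)), up to (1,4), left to (1,3) — 9 moves in all.
Check: all 10 open cells covered.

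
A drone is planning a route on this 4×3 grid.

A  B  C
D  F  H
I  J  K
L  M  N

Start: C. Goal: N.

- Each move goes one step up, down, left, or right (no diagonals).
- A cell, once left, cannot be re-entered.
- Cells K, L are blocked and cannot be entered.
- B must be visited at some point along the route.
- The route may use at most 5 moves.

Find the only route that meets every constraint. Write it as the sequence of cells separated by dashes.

C - B - F - J - M - N

The 5-move cap with required stops at B leaves no slack for detours.
Route from C: left 1 to B, down 3 to M, right 1 to N — 5 moves in all.
Check: all required cells visited; 5 ≤ 5 moves.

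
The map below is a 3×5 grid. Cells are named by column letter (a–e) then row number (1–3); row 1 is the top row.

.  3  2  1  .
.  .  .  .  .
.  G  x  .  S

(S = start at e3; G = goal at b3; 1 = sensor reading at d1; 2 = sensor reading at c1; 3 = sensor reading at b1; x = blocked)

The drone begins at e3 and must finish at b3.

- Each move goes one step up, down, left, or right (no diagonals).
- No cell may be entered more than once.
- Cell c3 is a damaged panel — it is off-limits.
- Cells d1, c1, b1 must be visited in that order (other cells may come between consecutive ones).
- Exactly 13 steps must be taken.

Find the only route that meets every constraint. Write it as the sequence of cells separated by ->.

e3 -> d3 -> d2 -> e2 -> e1 -> d1 -> c1 -> c2 -> b2 -> b1 -> a1 -> a2 -> a3 -> b3

The waypoints must appear in the order d1, c1, b1, with no cell reused.
Route from e3: left to d3, up to d2, right to e2, up to e1, 2× left (reaching c1), down to c2, left to b2, up to b1, left to a1, 2× down (reaching a3), right to b3 — 13 moves in all.
Check: order respected (1 at step 5, 2 at step 6, 3 at step 9); 13 moves as required.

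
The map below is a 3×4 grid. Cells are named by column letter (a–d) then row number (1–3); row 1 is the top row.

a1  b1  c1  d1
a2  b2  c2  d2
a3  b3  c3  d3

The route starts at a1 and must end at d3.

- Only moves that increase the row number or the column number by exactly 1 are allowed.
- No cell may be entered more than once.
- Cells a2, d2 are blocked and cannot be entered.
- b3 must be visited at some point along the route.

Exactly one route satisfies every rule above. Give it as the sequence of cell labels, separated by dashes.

Moves only go right or down, so the column and row indices never decrease.
Route from a1: right 1 to b1, down 2 to b3, right 2 to d3 — 5 moves in all.
Check: all required cells visited.

a1 - b1 - b2 - b3 - c3 - d3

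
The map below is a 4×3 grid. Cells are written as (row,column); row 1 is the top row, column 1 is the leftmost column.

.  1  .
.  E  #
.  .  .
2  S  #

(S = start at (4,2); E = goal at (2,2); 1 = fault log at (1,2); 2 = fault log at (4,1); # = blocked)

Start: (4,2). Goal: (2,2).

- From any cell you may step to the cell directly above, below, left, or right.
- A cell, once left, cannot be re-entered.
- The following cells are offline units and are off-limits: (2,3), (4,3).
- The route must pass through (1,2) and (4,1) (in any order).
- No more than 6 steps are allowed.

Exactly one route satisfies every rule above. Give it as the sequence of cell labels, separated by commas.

(4,2), (4,1), (3,1), (2,1), (1,1), (1,2), (2,2)

The 6-move cap with required stops at (1,2), (4,1) leaves no slack for detours.
Route from (4,2): left to (4,1), 3× up (reaching (1,1)), right to (1,2), down to (2,2) — 6 moves in all.
Check: all required cells visited; 6 ≤ 6 moves.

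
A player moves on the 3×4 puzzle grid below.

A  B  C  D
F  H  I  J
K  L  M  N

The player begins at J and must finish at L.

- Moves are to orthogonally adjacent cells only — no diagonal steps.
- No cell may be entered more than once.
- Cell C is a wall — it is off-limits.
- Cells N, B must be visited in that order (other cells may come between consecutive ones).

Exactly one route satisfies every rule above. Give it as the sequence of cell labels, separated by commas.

J, N, M, I, H, B, A, F, K, L

The waypoints must appear in the order N, B, with no cell reused.
Route from J: down 1 to N, left 1 to M, up 1 to I, left 1 to H, up 1 to B, left 1 to A, down 2 to K, right 1 to L — 9 moves in all.
Check: order respected (N at step 1, B at step 5).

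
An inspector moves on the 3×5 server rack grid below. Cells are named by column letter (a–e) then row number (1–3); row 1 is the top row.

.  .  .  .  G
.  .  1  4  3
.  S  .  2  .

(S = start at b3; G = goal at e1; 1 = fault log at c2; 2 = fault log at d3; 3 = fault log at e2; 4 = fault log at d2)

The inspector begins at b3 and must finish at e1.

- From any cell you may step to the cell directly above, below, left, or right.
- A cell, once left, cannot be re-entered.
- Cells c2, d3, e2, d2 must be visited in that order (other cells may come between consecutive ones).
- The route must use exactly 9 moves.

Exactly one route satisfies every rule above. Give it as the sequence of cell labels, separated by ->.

The waypoints must appear in the order c2, d3, e2, d2, with no cell reused.
Route from b3: up to b2, right to c2, down to c3, 2× right (reaching e3), up to e2, left to d2, up to d1, right to e1 — 9 moves in all.
Check: order respected (1 at step 2, 2 at step 4, 3 at step 6, 4 at step 7); 9 moves as required.

b3 -> b2 -> c2 -> c3 -> d3 -> e3 -> e2 -> d2 -> d1 -> e1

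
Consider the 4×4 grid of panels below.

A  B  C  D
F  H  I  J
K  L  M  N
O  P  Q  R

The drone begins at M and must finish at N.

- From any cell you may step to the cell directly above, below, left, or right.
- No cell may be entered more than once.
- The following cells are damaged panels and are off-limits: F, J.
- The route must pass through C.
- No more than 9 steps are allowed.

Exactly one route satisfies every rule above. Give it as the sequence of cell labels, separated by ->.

Any route must reach C and still end at N within 9 moves, so the order of the required stops is forced.
Route from M: up 2 to C, left 1 to B, down 3 to P, right 2 to R, up 1 to N — 9 moves in all.
Check: all required cells visited; 9 ≤ 9 moves.

M -> I -> C -> B -> H -> L -> P -> Q -> R -> N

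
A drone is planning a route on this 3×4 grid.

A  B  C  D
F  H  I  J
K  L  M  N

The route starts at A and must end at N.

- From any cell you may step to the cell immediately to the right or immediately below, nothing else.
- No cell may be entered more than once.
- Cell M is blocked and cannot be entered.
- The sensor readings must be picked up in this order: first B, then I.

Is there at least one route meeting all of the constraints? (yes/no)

yes

One route that works: A → B → H → I → J → N.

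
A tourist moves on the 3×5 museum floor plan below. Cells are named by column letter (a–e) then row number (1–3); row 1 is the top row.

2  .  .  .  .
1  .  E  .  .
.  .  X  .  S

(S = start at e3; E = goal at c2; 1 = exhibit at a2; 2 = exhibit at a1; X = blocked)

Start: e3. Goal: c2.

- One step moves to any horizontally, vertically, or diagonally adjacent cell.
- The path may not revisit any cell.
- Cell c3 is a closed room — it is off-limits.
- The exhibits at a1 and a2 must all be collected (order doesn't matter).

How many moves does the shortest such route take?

Any route passes through a1 and a2 in some order between e3 and c2. Summing Chebyshev distances along each leg and taking the cheapest ordering (e3 → a2 → a1 → c2) gives a lower bound of 4 + 1 + 2 = 7 moves.
A route of 7 moves achieves this: e3 → d2 → c1 → b1 → a1 → a2 → b2 → c2.
Since 7 matches the lower bound, it is optimal.

7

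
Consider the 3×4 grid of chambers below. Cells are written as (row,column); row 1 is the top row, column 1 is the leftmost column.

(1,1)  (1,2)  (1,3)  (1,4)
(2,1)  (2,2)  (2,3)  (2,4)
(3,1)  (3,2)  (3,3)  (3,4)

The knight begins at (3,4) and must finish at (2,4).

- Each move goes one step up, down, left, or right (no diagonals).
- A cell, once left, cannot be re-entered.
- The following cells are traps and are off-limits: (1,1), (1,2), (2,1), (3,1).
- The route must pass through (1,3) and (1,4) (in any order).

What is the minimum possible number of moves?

Any route passes through (1,3) and (1,4) in some order between (3,4) and (2,4). Summing Manhattan distances along each leg and taking the cheapest ordering ((3,4) → (1,3) → (1,4) → (2,4)) gives a lower bound of 3 + 1 + 1 = 5 moves.
A route of 5 moves achieves this: (3,4) → (3,3) → (2,3) → (1,3) → (1,4) → (2,4).
Since 5 matches the lower bound, it is optimal.

5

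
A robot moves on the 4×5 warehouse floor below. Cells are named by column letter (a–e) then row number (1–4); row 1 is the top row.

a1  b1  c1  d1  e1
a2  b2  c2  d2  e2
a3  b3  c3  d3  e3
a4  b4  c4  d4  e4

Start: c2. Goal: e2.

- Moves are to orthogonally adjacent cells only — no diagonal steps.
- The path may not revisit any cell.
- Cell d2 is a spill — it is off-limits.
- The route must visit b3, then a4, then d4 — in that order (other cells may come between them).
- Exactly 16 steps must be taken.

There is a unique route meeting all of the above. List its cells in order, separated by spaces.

The waypoints must appear in the order b3, a4, d4, with no cell reused.
Route from c2: up to c1, 2× left (reaching a1), down to a2, right to b2, down to b3, left to a3, down to a4, 2× right (reaching c4), up to c3, right to d3, down to d4, right to e4, 2× up (reaching e2) — 16 moves in all.
Check: order respected (b3 at step 6, a4 at step 8, d4 at step 13); 16 moves as required.

c2 c1 b1 a1 a2 b2 b3 a3 a4 b4 c4 c3 d3 d4 e4 e3 e2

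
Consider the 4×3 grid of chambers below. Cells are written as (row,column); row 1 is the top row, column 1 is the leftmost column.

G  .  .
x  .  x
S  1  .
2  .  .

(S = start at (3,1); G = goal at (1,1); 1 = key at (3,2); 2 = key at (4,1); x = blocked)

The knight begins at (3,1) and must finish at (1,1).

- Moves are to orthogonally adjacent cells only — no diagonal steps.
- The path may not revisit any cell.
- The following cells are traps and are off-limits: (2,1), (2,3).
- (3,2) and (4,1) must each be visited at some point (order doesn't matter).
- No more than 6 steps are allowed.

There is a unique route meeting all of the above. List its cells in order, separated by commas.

The budget equals the shortest possible length, so every move has to be on a shortest route through the required cells.
Route from (3,1): down to (4,1), right to (4,2), 3× up (reaching (1,2)), left to (1,1) — 6 moves in all.
Check: all required cells visited; 6 ≤ 6 moves.

(3,1), (4,1), (4,2), (3,2), (2,2), (1,2), (1,1)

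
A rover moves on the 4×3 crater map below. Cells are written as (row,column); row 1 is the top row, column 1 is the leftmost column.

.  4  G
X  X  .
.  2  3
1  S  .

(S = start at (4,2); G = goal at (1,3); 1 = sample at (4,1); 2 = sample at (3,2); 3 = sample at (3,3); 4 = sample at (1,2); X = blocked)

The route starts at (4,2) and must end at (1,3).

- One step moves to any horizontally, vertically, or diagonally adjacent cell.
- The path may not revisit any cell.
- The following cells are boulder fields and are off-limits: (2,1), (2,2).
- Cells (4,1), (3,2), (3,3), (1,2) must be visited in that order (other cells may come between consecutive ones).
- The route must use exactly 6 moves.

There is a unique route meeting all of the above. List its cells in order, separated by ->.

The waypoints must appear in the order (4,1), (3,2), (3,3), (1,2), with no cell reused.
Route from (4,2): left to (4,1), up-right to (3,2), right to (3,3), up to (2,3), up-left to (1,2), right to (1,3) — 6 moves in all.
Check: order respected (1 at step 1, 2 at step 2, 3 at step 3, 4 at step 5); 6 moves as required.

(4,2) -> (4,1) -> (3,2) -> (3,3) -> (2,3) -> (1,2) -> (1,3)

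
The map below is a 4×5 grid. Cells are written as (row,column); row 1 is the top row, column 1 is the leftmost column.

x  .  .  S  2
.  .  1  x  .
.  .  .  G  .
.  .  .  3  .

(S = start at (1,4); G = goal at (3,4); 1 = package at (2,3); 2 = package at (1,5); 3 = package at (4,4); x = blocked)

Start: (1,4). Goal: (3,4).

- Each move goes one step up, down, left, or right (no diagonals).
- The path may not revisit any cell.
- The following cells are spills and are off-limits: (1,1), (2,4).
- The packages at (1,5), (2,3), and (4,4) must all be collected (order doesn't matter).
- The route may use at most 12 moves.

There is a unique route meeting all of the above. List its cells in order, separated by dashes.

Any route must reach (1,5), (2,3), and (4,4) and still end at (3,4) within 12 moves, so the order of the required stops is forced.
Route from (1,4): right to (1,5), 3× down (reaching (4,5)), 3× left (reaching (4,2)), 2× up (reaching (2,2)), right to (2,3), down to (3,3), right to (3,4) — 12 moves in all.
Check: all required cells visited; 12 ≤ 12 moves.

(1,4) - (1,5) - (2,5) - (3,5) - (4,5) - (4,4) - (4,3) - (4,2) - (3,2) - (2,2) - (2,3) - (3,3) - (3,4)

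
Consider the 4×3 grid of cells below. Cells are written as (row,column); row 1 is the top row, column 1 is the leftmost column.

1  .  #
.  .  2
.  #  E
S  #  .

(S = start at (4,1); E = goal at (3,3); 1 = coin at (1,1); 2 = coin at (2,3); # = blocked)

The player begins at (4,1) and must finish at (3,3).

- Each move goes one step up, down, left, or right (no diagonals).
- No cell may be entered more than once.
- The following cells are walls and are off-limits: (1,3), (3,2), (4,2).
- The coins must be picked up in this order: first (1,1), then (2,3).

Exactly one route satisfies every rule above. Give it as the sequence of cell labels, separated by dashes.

The waypoints must appear in the order (1,1), (2,3), with no cell reused.
Route from (4,1): up 3 to (1,1), right 1 to (1,2), down 1 to (2,2), right 1 to (2,3), down 1 to (3,3) — 7 moves in all.
Check: order respected (1 at step 3, 2 at step 6).

(4,1) - (3,1) - (2,1) - (1,1) - (1,2) - (2,2) - (2,3) - (3,3)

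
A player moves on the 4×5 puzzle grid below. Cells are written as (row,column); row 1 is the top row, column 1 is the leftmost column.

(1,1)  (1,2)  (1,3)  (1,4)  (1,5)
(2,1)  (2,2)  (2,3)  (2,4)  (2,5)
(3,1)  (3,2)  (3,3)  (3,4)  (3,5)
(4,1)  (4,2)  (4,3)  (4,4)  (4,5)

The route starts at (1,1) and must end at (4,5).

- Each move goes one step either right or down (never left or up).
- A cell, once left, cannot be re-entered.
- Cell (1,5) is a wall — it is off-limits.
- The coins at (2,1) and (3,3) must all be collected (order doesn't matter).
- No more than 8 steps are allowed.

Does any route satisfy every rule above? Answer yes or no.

One route that works: (1,1) → (2,1) → (3,1) → (3,2) → (3,3) → (4,3) → (4,4) → (4,5).

yes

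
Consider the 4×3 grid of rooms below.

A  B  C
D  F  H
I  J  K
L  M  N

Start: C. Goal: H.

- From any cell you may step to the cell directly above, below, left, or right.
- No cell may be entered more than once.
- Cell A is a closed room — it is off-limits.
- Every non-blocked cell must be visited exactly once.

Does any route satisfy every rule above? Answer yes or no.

no

Colour the cells like a checkerboard: each orthogonal step flips colour, so a Hamiltonian route alternates colours. Here there are 5 cells of one colour and 6 of the other, with start on the opposite colour to the goal — the counts and endpoints can't be arranged into an alternating sequence of length 11, so no Hamiltonian route exists.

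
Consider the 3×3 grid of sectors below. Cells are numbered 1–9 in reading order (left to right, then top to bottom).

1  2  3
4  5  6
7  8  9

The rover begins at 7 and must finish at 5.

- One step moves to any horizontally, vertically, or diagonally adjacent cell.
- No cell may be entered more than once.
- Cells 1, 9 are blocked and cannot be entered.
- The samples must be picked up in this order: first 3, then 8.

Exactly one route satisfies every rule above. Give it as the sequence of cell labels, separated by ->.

The waypoints must appear in the order 3, 8, with no cell reused.
Route from 7: up to 4, up-right to 2, right to 3, down to 6, down-left to 8, up to 5 — 6 moves in all.
Check: order respected (3 at step 3, 8 at step 5).

7 -> 4 -> 2 -> 3 -> 6 -> 8 -> 5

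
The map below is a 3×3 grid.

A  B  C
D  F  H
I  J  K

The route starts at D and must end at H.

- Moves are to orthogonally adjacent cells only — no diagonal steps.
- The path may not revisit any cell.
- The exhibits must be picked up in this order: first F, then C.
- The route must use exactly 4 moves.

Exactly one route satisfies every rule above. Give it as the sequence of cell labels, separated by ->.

D -> F -> B -> C -> H

The waypoints must appear in the order F, C, with no cell reused.
Route from D: right to F, up to B, right to C, down to H — 4 moves in all.
Check: order respected (F at step 1, C at step 3); 4 moves as required.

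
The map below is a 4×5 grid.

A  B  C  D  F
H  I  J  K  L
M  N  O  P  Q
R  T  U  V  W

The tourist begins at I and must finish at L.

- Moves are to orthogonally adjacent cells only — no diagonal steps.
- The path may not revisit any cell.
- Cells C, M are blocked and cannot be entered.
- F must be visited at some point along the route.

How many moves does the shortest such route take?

Any route passes through F somewhere between I and L. Summing Manhattan distances along the two legs (I → F → L) gives a lower bound of 4 + 1 = 5 moves.
A route of 5 moves achieves this: I → J → K → D → F → L.
Since 5 matches the lower bound, it is optimal.

5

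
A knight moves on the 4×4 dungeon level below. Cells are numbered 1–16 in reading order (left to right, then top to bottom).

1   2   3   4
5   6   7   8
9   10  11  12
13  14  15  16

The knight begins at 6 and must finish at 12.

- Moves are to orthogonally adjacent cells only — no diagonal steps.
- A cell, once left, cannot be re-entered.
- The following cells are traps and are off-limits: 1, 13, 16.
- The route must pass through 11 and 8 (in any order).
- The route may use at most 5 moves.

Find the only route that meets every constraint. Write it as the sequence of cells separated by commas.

Any route must reach 11 and 8 and still end at 12 within 5 moves, so the order of the required stops is forced.
Route from 6: down to 10, right to 11, up to 7, right to 8, down to 12 — 5 moves in all.
Check: all required cells visited; 5 ≤ 5 moves.

6, 10, 11, 7, 8, 12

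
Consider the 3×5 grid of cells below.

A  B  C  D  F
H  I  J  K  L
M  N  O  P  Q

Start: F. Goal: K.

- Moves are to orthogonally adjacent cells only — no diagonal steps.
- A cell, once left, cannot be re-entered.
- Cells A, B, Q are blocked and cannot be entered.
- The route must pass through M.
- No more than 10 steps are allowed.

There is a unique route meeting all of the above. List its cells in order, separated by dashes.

The 10-move cap with required stops at M leaves no slack for detours.
Route from F: 2× left (reaching C), down to J, 2× left (reaching H), down to M, 3× right (reaching P), up to K — 10 moves in all.
Check: all required cells visited; 10 ≤ 10 moves.

F - D - C - J - I - H - M - N - O - P - K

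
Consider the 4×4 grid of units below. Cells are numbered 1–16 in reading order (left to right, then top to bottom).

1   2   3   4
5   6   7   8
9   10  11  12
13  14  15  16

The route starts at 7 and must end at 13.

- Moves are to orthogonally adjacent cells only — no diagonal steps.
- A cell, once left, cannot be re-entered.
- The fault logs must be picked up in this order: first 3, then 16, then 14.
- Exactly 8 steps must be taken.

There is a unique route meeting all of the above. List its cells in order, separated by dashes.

The waypoints must appear in the order 3, 16, 14, with no cell reused.
Route from 7: up to 3, right to 4, 3× down (reaching 16), 3× left (reaching 13) — 8 moves in all.
Check: order respected (3 at step 1, 16 at step 5, 14 at step 7); 8 moves as required.

7 - 3 - 4 - 8 - 12 - 16 - 15 - 14 - 13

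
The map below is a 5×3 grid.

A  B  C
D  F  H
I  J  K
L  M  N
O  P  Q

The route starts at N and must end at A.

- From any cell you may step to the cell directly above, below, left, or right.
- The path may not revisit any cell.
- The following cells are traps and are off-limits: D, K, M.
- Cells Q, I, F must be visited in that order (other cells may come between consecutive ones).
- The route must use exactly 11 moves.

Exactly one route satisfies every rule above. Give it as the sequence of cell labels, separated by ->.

N -> Q -> P -> O -> L -> I -> J -> F -> H -> C -> B -> A

The waypoints must appear in the order Q, I, F, with no cell reused.
Route from N: down to Q, 2× left (reaching O), 2× up (reaching I), right to J, up to F, right to H, up to C, 2× left (reaching A) — 11 moves in all.
Check: order respected (Q at step 1, I at step 5, F at step 7); 11 moves as required.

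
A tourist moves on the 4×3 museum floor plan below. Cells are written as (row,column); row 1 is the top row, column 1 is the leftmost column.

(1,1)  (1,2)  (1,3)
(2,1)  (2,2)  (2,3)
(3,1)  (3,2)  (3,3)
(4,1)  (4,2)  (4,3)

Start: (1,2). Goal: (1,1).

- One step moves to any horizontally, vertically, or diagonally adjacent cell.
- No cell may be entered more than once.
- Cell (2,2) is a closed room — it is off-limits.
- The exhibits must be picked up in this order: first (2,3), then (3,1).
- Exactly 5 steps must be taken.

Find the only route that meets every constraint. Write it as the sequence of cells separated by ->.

(1,2) -> (2,3) -> (3,2) -> (3,1) -> (2,1) -> (1,1)

The waypoints must appear in the order (2,3), (3,1), with no cell reused.
Route from (1,2): down-right 1 to (2,3), down-left 1 to (3,2), left 1 to (3,1), up 2 to (1,1) — 5 moves in all.
Check: order respected ((2,3) at step 1, (3,1) at step 3); 5 moves as required.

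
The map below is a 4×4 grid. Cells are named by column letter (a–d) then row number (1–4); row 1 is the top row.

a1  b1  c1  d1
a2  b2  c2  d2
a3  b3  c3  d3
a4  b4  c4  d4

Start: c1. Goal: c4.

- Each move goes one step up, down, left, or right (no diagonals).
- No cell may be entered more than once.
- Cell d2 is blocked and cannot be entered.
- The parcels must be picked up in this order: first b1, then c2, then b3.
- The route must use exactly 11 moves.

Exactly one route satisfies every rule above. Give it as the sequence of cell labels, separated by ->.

The waypoints must appear in the order b1, c2, b3, with no cell reused.
Route from c1: 2× left (reaching a1), down to a2, 2× right (reaching c2), down to c3, 2× left (reaching a3), down to a4, 2× right (reaching c4) — 11 moves in all.
Check: order respected (b1 at step 1, c2 at step 5, b3 at step 7); 11 moves as required.

c1 -> b1 -> a1 -> a2 -> b2 -> c2 -> c3 -> b3 -> a3 -> a4 -> b4 -> c4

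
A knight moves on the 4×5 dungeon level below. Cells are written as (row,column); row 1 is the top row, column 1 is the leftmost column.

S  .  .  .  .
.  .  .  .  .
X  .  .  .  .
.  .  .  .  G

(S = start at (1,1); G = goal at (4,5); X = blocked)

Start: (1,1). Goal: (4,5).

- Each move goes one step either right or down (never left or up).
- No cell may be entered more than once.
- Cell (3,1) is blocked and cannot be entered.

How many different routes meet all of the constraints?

A right/down-only route from (1,1) to (4,5) makes exactly 3 down-moves and 4 right-moves in some order.
With no other constraints that would be C(7,3) = 35 routes.
Subtract routes through each blocked cell (inclusion–exclusion for overlaps): − through (3,1): 5 → 30.
That gives 30 routes.

30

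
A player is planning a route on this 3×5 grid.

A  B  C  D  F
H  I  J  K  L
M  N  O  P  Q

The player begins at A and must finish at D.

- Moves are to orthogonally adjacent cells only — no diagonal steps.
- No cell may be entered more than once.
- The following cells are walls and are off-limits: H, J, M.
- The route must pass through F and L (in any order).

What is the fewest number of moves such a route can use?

9

Any route passes through F and L in some order between A and D. Summing Manhattan distances along each leg and taking the cheapest ordering (A → F → L → D) gives a lower bound of 4 + 1 + 2 = 7 moves.
The shortest route satisfying every rule uses 9 moves: A → B → I → N → O → P → K → L → F → D.
The no-revisit rule (legs can't share cells) pushes the minimum above the 7-move bound; an exhaustive check rules out every length from 7 to 8, leaving 9 as the minimum.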